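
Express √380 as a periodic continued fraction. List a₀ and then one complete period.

a₀ = ⌊√380⌋ = 19.
With m₀=0, d₀=1 and mₖ₊₁ = dₖaₖ − mₖ, dₖ₊₁ = (n − mₖ₊₁²)/dₖ, aₖ₊₁ = ⌊(a₀+mₖ₊₁)/dₖ₊₁⌋:
  k=1: m=19, d=19, a=2
  k=2: m=19, d=1, a=38
d=1 and a=2a₀=38 at k=2, so the next step gives (m, d) = (19, 19) again — its k=1 value — and the period has length 2.

[19; 2, 38]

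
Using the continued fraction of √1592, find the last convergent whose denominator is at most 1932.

√1592 = [39; 1, 8, 1, 78, …] (period length 4).
Convergents:
  p_0/q_0 = 39/1
  p_1/q_1 = 40/1
  p_2/q_2 = 359/9
  p_3/q_3 = 399/10
  p_4/q_4 = 31481/789
  p_5/q_5 = 31880/799
  p_6/q_6 = 286521/7181
q_5 = 799 ≤ 1932 < 7181 = q_6, so the answer is 31880/799.

31880/799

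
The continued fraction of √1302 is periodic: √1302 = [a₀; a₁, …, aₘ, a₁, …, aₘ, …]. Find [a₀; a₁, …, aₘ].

[36; 12, 72]

a₀ = ⌊√1302⌋ = 36.
With m₀=0, d₀=1 and mₖ₊₁ = dₖaₖ − mₖ, dₖ₊₁ = (n − mₖ₊₁²)/dₖ, aₖ₊₁ = ⌊(a₀+mₖ₊₁)/dₖ₊₁⌋:
  k=1: m=36, d=6, a=12
  k=2: m=36, d=1, a=72
d=1 and a=2a₀=72 at k=2, so the next step gives (m, d) = (36, 6) again — its k=1 value — and the period has length 2.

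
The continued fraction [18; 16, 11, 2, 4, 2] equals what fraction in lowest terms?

Fold from the inside: start with 2/1.
  4 + 1/2 = 9/2
  2 + 2/9 = 20/9
  11 + 9/20 = 229/20
  16 + 20/229 = 3684/229
  18 + 229/3684 = 66541/3684

66541/3684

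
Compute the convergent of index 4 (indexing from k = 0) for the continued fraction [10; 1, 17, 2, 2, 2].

Using pₖ = aₖpₖ₋₁ + pₖ₋₂, qₖ = aₖqₖ₋₁ + qₖ₋₂ (with p₋₁=1, p₋₂=0, q₋₁=0, q₋₂=1):
  k=0: a=10, p=10, q=1
  k=1: a=1, p=11, q=1
  k=2: a=17, p=197, q=18
  k=3: a=2, p=405, q=37
  k=4: a=2, p=1007, q=92

1007/92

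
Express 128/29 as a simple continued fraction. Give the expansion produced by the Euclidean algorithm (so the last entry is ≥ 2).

[4; 2, 2, 2, 2]

128 = 4×29 + 12
29 = 2×12 + 5
12 = 2×5 + 2
5 = 2×2 + 1
2 = 2×1 + 0  (stop)
So 128/29 = [4; 2, 2, 2, 2].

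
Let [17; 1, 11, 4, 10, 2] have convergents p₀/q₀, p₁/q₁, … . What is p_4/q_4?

8995/502

Using pₖ = aₖpₖ₋₁ + pₖ₋₂, qₖ = aₖqₖ₋₁ + qₖ₋₂ (with p₋₁=1, p₋₂=0, q₋₁=0, q₋₂=1):
  k=0: a=17, p=17, q=1
  k=1: a=1, p=18, q=1
  k=2: a=11, p=215, q=12
  k=3: a=4, p=878, q=49
  k=4: a=10, p=8995, q=502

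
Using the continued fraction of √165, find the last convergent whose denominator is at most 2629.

27887/2171

√165 = [12; 1, 5, 2, 5, 1, 24, …] (period length 6).
Convergents:
  p_0/q_0 = 12/1
  p_1/q_1 = 13/1
  p_2/q_2 = 77/6
  p_3/q_3 = 167/13
  p_4/q_4 = 912/71
  p_5/q_5 = 1079/84
  p_6/q_6 = 26808/2087
  p_7/q_7 = 27887/2171
  p_8/q_8 = 166243/12942
q_7 = 2171 ≤ 2629 < 12942 = q_8, so the answer is 27887/2171.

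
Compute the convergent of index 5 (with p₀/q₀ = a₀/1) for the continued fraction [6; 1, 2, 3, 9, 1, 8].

690/103

Using pₖ = aₖpₖ₋₁ + pₖ₋₂, qₖ = aₖqₖ₋₁ + qₖ₋₂ (with p₋₁=1, p₋₂=0, q₋₁=0, q₋₂=1):
  k=0: a=6, p=6, q=1
  k=1: a=1, p=7, q=1
  k=2: a=2, p=20, q=3
  k=3: a=3, p=67, q=10
  k=4: a=9, p=623, q=93
  k=5: a=1, p=690, q=103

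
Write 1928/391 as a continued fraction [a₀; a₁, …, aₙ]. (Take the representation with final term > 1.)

[4; 1, 13, 2, 13]

1928 = 4*391 + 364
391 = 1*364 + 27
364 = 13*27 + 13
27 = 2*13 + 1
13 = 13*1 + 0  (stop)
So 1928/391 = [4; 1, 13, 2, 13].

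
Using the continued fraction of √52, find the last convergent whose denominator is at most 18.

101/14

√52 = [7; 4, 1, 2, 1, 4, 14, …] (period length 6).
Convergents:
  p_0/q_0 = 7/1
  p_1/q_1 = 29/4
  p_2/q_2 = 36/5
  p_3/q_3 = 101/14
  p_4/q_4 = 137/19
q_3 = 14 ≤ 18 < 19 = q_4, so the answer is 101/14.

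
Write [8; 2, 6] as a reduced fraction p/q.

110/13

Using pₖ = aₖpₖ₋₁ + pₖ₋₂ and qₖ = aₖqₖ₋₁ + qₖ₋₂:
  k=0: a=8, p=8, q=1
  k=1: a=2, p=17, q=2
  k=2: a=6, p=110, q=13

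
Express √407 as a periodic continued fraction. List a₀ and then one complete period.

[20; 5, 1, 2, 1, 5, 40]

a₀ = ⌊√407⌋ = 20.
With m₀=0, d₀=1 and mₖ₊₁ = dₖaₖ − mₖ, dₖ₊₁ = (n − mₖ₊₁²)/dₖ, aₖ₊₁ = ⌊(a₀+mₖ₊₁)/dₖ₊₁⌋:
  k=1: m=20, d=7, a=5
  k=2: m=15, d=26, a=1
  k=3: m=11, d=11, a=2
  k=4: m=11, d=26, a=1
  k=5: m=15, d=7, a=5
  k=6: m=20, d=1, a=40
d=1 and a=2a₀=40 at k=6, so the next step gives (m, d) = (20, 7) again — its k=1 value — and the period has length 6.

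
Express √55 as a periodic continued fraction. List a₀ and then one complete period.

a₀ = ⌊√55⌋ = 7.
With m₀=0, d₀=1 and mₖ₊₁ = dₖaₖ − mₖ, dₖ₊₁ = (n − mₖ₊₁²)/dₖ, aₖ₊₁ = ⌊(a₀+mₖ₊₁)/dₖ₊₁⌋:
  k=1: m=7, d=6, a=2
  k=2: m=5, d=5, a=2
  k=3: m=5, d=6, a=2
  k=4: m=7, d=1, a=14
d=1 and a=2a₀=14 at k=4, so the next step gives (m, d) = (7, 6) again — its k=1 value — and the period has length 4.

[7; 2, 2, 2, 14]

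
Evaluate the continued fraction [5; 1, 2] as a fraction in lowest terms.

17/3

Fold from the inside: start with 2/1.
  1 + 1/2 = 3/2
  5 + 2/3 = 17/3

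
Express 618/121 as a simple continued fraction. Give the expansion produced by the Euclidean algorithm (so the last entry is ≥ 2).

[5; 9, 3, 4]

618 = 5*121 + 13
121 = 9*13 + 4
13 = 3*4 + 1
4 = 4*1 + 0  (stop)
So 618/121 = [5; 9, 3, 4].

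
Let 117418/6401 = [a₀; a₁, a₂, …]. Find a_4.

117418 = 18·6401 + 2200   →  a_0 = 18
6401 = 2·2200 + 2001   →  a_1 = 2
2200 = 1·2001 + 199   →  a_2 = 1
2001 = 10·199 + 11   →  a_3 = 10
199 = 18·11 + 1   →  a_4 = 18

18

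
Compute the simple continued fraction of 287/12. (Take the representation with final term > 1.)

287 = 23×12 + 11
12 = 1×11 + 1
11 = 11×1 + 0  (stop)
So 287/12 = [23; 1, 11].

[23; 1, 11]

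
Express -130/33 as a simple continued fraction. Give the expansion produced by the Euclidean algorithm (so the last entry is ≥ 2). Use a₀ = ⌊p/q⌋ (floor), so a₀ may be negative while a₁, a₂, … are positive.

-130 = -4·33 + 2
33 = 16·2 + 1
2 = 2·1 + 0  (stop)
So -130/33 = [-4; 16, 2].

[-4; 16, 2]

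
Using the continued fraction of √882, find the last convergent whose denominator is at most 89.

1871/63

√882 = [29; 1, 2, 3, 6, 3, 2, 1, 58, …] (period length 8).
Convergents:
  p_0/q_0 = 29/1
  p_1/q_1 = 30/1
  p_2/q_2 = 89/3
  p_3/q_3 = 297/10
  p_4/q_4 = 1871/63
  p_5/q_5 = 5910/199
q_4 = 63 ≤ 89 < 199 = q_5, so the answer is 1871/63.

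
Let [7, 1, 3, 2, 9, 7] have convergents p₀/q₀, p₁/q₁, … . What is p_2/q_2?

Using pₖ = aₖpₖ₋₁ + pₖ₋₂, qₖ = aₖqₖ₋₁ + qₖ₋₂ (with p₋₁=1, p₋₂=0, q₋₁=0, q₋₂=1):
  k=0: a=7, p=7, q=1
  k=1: a=1, p=8, q=1
  k=2: a=3, p=31, q=4

31/4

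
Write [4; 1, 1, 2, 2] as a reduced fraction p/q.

55/12

Using pₖ = aₖpₖ₋₁ + pₖ₋₂ and qₖ = aₖqₖ₋₁ + qₖ₋₂:
  k=0: a=4, p=4, q=1
  k=1: a=1, p=5, q=1
  k=2: a=1, p=9, q=2
  k=3: a=2, p=23, q=5
  k=4: a=2, p=55, q=12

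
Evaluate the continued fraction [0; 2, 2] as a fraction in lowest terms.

2/5

Using pₖ = aₖpₖ₋₁ + pₖ₋₂ and qₖ = aₖqₖ₋₁ + qₖ₋₂:
  k=0: a=0, p=0, q=1
  k=1: a=2, p=1, q=2
  k=2: a=2, p=2, q=5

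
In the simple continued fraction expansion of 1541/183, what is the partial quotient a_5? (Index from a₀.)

1

1541 = 8·183 + 77   →  a_0 = 8
183 = 2·77 + 29   →  a_1 = 2
77 = 2·29 + 19   →  a_2 = 2
29 = 1·19 + 10   →  a_3 = 1
19 = 1·10 + 9   →  a_4 = 1
10 = 1·9 + 1   →  a_5 = 1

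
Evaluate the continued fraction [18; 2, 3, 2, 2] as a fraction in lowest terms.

Using pₖ = aₖpₖ₋₁ + pₖ₋₂ and qₖ = aₖqₖ₋₁ + qₖ₋₂:
  k=0: a=18, p=18, q=1
  k=1: a=2, p=37, q=2
  k=2: a=3, p=129, q=7
  k=3: a=2, p=295, q=16
  k=4: a=2, p=719, q=39

719/39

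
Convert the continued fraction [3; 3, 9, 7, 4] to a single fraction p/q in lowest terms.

Fold from the inside: start with 4/1.
  7 + 1/4 = 29/4
  9 + 4/29 = 265/29
  3 + 29/265 = 824/265
  3 + 265/824 = 2737/824

2737/824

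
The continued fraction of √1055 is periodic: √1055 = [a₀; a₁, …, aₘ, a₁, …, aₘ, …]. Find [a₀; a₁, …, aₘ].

[32; 2, 12, 2, 64]

a₀ = ⌊√1055⌋ = 32.
With m₀=0, d₀=1 and mₖ₊₁ = dₖaₖ − mₖ, dₖ₊₁ = (n − mₖ₊₁²)/dₖ, aₖ₊₁ = ⌊(a₀+mₖ₊₁)/dₖ₊₁⌋:
  k=1: m=32, d=31, a=2
  k=2: m=30, d=5, a=12
  k=3: m=30, d=31, a=2
  k=4: m=32, d=1, a=64
d=1 and a=2a₀=64 at k=4, so the next step gives (m, d) = (32, 31) again — its k=1 value — and the period has length 4.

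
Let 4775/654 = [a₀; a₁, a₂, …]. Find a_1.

4775 = 7·654 + 197   →  a_0 = 7
654 = 3·197 + 63   →  a_1 = 3

3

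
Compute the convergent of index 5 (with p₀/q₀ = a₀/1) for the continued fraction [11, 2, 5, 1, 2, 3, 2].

Using pₖ = aₖpₖ₋₁ + pₖ₋₂, qₖ = aₖqₖ₋₁ + qₖ₋₂ (with p₋₁=1, p₋₂=0, q₋₁=0, q₋₂=1):
  k=0: a=11, p=11, q=1
  k=1: a=2, p=23, q=2
  k=2: a=5, p=126, q=11
  k=3: a=1, p=149, q=13
  k=4: a=2, p=424, q=37
  k=5: a=3, p=1421, q=124

1421/124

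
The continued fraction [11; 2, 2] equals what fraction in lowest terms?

Fold from the inside: start with 2/1.
  2 + 1/2 = 5/2
  11 + 2/5 = 57/5

57/5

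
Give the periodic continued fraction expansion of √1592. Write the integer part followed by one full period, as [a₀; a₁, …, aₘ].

[39; 1, 8, 1, 78]

a₀ = ⌊√1592⌋ = 39.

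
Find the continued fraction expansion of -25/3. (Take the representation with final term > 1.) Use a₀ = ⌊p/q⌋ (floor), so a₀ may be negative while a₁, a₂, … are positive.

-25 = -9*3 + 2
3 = 1*2 + 1
2 = 2*1 + 0  (stop)
So -25/3 = [-9; 1, 2].

[-9; 1, 2]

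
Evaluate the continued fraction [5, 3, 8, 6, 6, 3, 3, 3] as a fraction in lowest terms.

Using pₖ = aₖpₖ₋₁ + pₖ₋₂ and qₖ = aₖqₖ₋₁ + qₖ₋₂:
  k=0: a=5, p=5, q=1
  k=1: a=3, p=16, q=3
  k=2: a=8, p=133, q=25
  k=3: a=6, p=814, q=153
  k=4: a=6, p=5017, q=943
  k=5: a=3, p=15865, q=2982
  k=6: a=3, p=52612, q=9889
  k=7: a=3, p=173701, q=32649

173701/32649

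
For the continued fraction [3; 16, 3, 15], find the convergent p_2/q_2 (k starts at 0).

150/49

Using pₖ = aₖpₖ₋₁ + pₖ₋₂, qₖ = aₖqₖ₋₁ + qₖ₋₂ (with p₋₁=1, p₋₂=0, q₋₁=0, q₋₂=1):
  k=0: a=3, p=3, q=1
  k=1: a=16, p=49, q=16
  k=2: a=3, p=150, q=49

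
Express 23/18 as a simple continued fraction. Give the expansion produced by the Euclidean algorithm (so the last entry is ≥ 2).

23 = 1*18 + 5
18 = 3*5 + 3
5 = 1*3 + 2
3 = 1*2 + 1
2 = 2*1 + 0  (stop)
So 23/18 = [1; 3, 1, 1, 2].

[1; 3, 1, 1, 2]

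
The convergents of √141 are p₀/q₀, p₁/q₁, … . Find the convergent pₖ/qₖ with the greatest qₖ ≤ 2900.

√141 = [11; 1, 6, 1, 22, …] (period length 4).
Convergents:
  p_0/q_0 = 11/1
  p_1/q_1 = 12/1
  p_2/q_2 = 83/7
  p_3/q_3 = 95/8
  p_4/q_4 = 2173/183
  p_5/q_5 = 2268/191
  p_6/q_6 = 15781/1329
  p_7/q_7 = 18049/1520
  p_8/q_8 = 412859/34769
q_7 = 1520 ≤ 2900 < 34769 = q_8, so the answer is 18049/1520.

18049/1520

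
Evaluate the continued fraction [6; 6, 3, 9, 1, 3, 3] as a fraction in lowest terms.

Fold from the inside: start with 3/1.
  3 + 1/3 = 10/3
  1 + 3/10 = 13/10
  9 + 10/13 = 127/13
  3 + 13/127 = 394/127
  6 + 127/394 = 2491/394
  6 + 394/2491 = 15340/2491

15340/2491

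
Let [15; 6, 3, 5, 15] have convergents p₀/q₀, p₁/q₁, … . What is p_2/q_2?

288/19

Using pₖ = aₖpₖ₋₁ + pₖ₋₂, qₖ = aₖqₖ₋₁ + qₖ₋₂ (with p₋₁=1, p₋₂=0, q₋₁=0, q₋₂=1):
  k=0: a=15, p=15, q=1
  k=1: a=6, p=91, q=6
  k=2: a=3, p=288, q=19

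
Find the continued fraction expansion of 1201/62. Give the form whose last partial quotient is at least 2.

1201 = 19×62 + 23
62 = 2×23 + 16
23 = 1×16 + 7
16 = 2×7 + 2
7 = 3×2 + 1
2 = 2×1 + 0  (stop)
So 1201/62 = [19; 2, 1, 2, 3, 2].

[19; 2, 1, 2, 3, 2]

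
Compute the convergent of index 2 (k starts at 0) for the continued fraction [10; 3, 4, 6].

Using pₖ = aₖpₖ₋₁ + pₖ₋₂, qₖ = aₖqₖ₋₁ + qₖ₋₂ (with p₋₁=1, p₋₂=0, q₋₁=0, q₋₂=1):
  k=0: a=10, p=10, q=1
  k=1: a=3, p=31, q=3
  k=2: a=4, p=134, q=13

134/13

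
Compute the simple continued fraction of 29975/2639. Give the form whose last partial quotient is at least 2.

29975 = 11·2639 + 946
2639 = 2·946 + 747
946 = 1·747 + 199
747 = 3·199 + 150
199 = 1·150 + 49
150 = 3·49 + 3
49 = 16·3 + 1
3 = 3·1 + 0  (stop)
So 29975/2639 = [11; 2, 1, 3, 1, 3, 16, 3].

[11; 2, 1, 3, 1, 3, 16, 3]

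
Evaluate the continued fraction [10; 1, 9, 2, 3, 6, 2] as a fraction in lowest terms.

10806/991

Using pₖ = aₖpₖ₋₁ + pₖ₋₂ and qₖ = aₖqₖ₋₁ + qₖ₋₂:
  k=0: a=10, p=10, q=1
  k=1: a=1, p=11, q=1
  k=2: a=9, p=109, q=10
  k=3: a=2, p=229, q=21
  k=4: a=3, p=796, q=73
  k=5: a=6, p=5005, q=459
  k=6: a=2, p=10806, q=991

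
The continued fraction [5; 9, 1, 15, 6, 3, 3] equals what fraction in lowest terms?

Fold from the inside: start with 3/1.
  3 + 1/3 = 10/3
  6 + 3/10 = 63/10
  15 + 10/63 = 955/63
  1 + 63/955 = 1018/955
  9 + 955/1018 = 10117/1018
  5 + 1018/10117 = 51603/10117

51603/10117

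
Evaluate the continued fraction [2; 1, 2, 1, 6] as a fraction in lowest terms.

Fold from the inside: start with 6/1.
  1 + 1/6 = 7/6
  2 + 6/7 = 20/7
  1 + 7/20 = 27/20
  2 + 20/27 = 74/27

74/27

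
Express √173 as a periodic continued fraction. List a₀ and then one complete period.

[13; 6, 1, 1, 6, 26]

a₀ = ⌊√173⌋ = 13.
With m₀=0, d₀=1 and mₖ₊₁ = dₖaₖ − mₖ, dₖ₊₁ = (n − mₖ₊₁²)/dₖ, aₖ₊₁ = ⌊(a₀+mₖ₊₁)/dₖ₊₁⌋:
  k=1: m=13, d=4, a=6
  k=2: m=11, d=13, a=1
  k=3: m=2, d=13, a=1
  k=4: m=11, d=4, a=6
  k=5: m=13, d=1, a=26
d=1 and a=2a₀=26 at k=5, so the next step gives (m, d) = (13, 4) again — its k=1 value — and the period has length 5.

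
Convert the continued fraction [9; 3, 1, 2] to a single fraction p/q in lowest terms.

102/11

Using pₖ = aₖpₖ₋₁ + pₖ₋₂ and qₖ = aₖqₖ₋₁ + qₖ₋₂:
  k=0: a=9, p=9, q=1
  k=1: a=3, p=28, q=3
  k=2: a=1, p=37, q=4
  k=3: a=2, p=102, q=11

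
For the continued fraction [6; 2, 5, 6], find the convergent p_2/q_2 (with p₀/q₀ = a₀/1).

71/11

Using pₖ = aₖpₖ₋₁ + pₖ₋₂, qₖ = aₖqₖ₋₁ + qₖ₋₂ (with p₋₁=1, p₋₂=0, q₋₁=0, q₋₂=1):
  k=0: a=6, p=6, q=1
  k=1: a=2, p=13, q=2
  k=2: a=5, p=71, q=11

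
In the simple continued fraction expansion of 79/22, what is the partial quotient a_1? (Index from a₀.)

1

79 = 3·22 + 13   →  a_0 = 3
22 = 1·13 + 9   →  a_1 = 1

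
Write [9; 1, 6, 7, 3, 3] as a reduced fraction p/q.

5137/521

Fold from the inside: start with 3/1.
  3 + 1/3 = 10/3
  7 + 3/10 = 73/10
  6 + 10/73 = 448/73
  1 + 73/448 = 521/448
  9 + 448/521 = 5137/521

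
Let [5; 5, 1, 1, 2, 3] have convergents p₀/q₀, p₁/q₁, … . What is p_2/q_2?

31/6

Using pₖ = aₖpₖ₋₁ + pₖ₋₂, qₖ = aₖqₖ₋₁ + qₖ₋₂ (with p₋₁=1, p₋₂=0, q₋₁=0, q₋₂=1):
  k=0: a=5, p=5, q=1
  k=1: a=5, p=26, q=5
  k=2: a=1, p=31, q=6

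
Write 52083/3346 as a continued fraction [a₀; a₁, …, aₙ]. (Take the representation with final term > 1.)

52083 = 15·3346 + 1893
3346 = 1·1893 + 1453
1893 = 1·1453 + 440
1453 = 3·440 + 133
440 = 3·133 + 41
133 = 3·41 + 10
41 = 4·10 + 1
10 = 10·1 + 0  (stop)
So 52083/3346 = [15; 1, 1, 3, 3, 3, 4, 10].

[15; 1, 1, 3, 3, 3, 4, 10]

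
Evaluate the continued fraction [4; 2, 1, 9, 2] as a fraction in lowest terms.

265/61

Using pₖ = aₖpₖ₋₁ + pₖ₋₂ and qₖ = aₖqₖ₋₁ + qₖ₋₂:
  k=0: a=4, p=4, q=1
  k=1: a=2, p=9, q=2
  k=2: a=1, p=13, q=3
  k=3: a=9, p=126, q=29
  k=4: a=2, p=265, q=61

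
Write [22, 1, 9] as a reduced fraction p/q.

Using pₖ = aₖpₖ₋₁ + pₖ₋₂ and qₖ = aₖqₖ₋₁ + qₖ₋₂:
  k=0: a=22, p=22, q=1
  k=1: a=1, p=23, q=1
  k=2: a=9, p=229, q=10

229/10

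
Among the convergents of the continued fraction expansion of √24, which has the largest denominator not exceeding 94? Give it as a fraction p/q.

436/89

√24 = [4; 1, 8, …] (period length 2).
Convergents:
  p_0/q_0 = 4/1
  p_1/q_1 = 5/1
  p_2/q_2 = 44/9
  p_3/q_3 = 49/10
  p_4/q_4 = 436/89
  p_5/q_5 = 485/99
q_4 = 89 ≤ 94 < 99 = q_5, so the answer is 436/89.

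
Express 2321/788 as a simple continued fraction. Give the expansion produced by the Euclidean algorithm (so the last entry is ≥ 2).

[2; 1, 17, 3, 14]

2321 = 2·788 + 745
788 = 1·745 + 43
745 = 17·43 + 14
43 = 3·14 + 1
14 = 14·1 + 0  (stop)
So 2321/788 = [2; 1, 17, 3, 14].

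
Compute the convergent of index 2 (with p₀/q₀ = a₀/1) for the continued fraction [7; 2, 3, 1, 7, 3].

Using pₖ = aₖpₖ₋₁ + pₖ₋₂, qₖ = aₖqₖ₋₁ + qₖ₋₂ (with p₋₁=1, p₋₂=0, q₋₁=0, q₋₂=1):
  k=0: a=7, p=7, q=1
  k=1: a=2, p=15, q=2
  k=2: a=3, p=52, q=7

52/7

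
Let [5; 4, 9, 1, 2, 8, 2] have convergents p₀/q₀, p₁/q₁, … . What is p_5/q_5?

5207/993

Using pₖ = aₖpₖ₋₁ + pₖ₋₂, qₖ = aₖqₖ₋₁ + qₖ₋₂ (with p₋₁=1, p₋₂=0, q₋₁=0, q₋₂=1):
  k=0: a=5, p=5, q=1
  k=1: a=4, p=21, q=4
  k=2: a=9, p=194, q=37
  k=3: a=1, p=215, q=41
  k=4: a=2, p=624, q=119
  k=5: a=8, p=5207, q=993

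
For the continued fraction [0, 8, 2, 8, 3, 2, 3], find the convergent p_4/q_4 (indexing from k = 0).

53/449

Using pₖ = aₖpₖ₋₁ + pₖ₋₂, qₖ = aₖqₖ₋₁ + qₖ₋₂ (with p₋₁=1, p₋₂=0, q₋₁=0, q₋₂=1):
  k=0: a=0, p=0, q=1
  k=1: a=8, p=1, q=8
  k=2: a=2, p=2, q=17
  k=3: a=8, p=17, q=144
  k=4: a=3, p=53, q=449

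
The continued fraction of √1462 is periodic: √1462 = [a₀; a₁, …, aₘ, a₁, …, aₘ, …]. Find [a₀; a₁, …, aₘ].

a₀ = ⌊√1462⌋ = 38.
With m₀=0, d₀=1 and mₖ₊₁ = dₖaₖ − mₖ, dₖ₊₁ = (n − mₖ₊₁²)/dₖ, aₖ₊₁ = ⌊(a₀+mₖ₊₁)/dₖ₊₁⌋:
  k=1: m=38, d=18, a=4
  k=2: m=34, d=17, a=4
  k=3: m=34, d=18, a=4
  k=4: m=38, d=1, a=76
d=1 and a=2a₀=76 at k=4, so the next step gives (m, d) = (38, 18) again — its k=1 value — and the period has length 4.

[38; 4, 4, 4, 76]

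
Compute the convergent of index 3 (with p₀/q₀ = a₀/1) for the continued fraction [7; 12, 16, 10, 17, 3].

Using pₖ = aₖpₖ₋₁ + pₖ₋₂, qₖ = aₖqₖ₋₁ + qₖ₋₂ (with p₋₁=1, p₋₂=0, q₋₁=0, q₋₂=1):
  k=0: a=7, p=7, q=1
  k=1: a=12, p=85, q=12
  k=2: a=16, p=1367, q=193
  k=3: a=10, p=13755, q=1942

13755/1942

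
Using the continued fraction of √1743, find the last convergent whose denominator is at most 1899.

55777/1336

√1743 = [41; 1, 2, 1, 82, …] (period length 4).
Convergents:
  p_0/q_0 = 41/1
  p_1/q_1 = 42/1
  p_2/q_2 = 125/3
  p_3/q_3 = 167/4
  p_4/q_4 = 13819/331
  p_5/q_5 = 13986/335
  p_6/q_6 = 41791/1001
  p_7/q_7 = 55777/1336
  p_8/q_8 = 4615505/110553
q_7 = 1336 ≤ 1899 < 110553 = q_8, so the answer is 55777/1336.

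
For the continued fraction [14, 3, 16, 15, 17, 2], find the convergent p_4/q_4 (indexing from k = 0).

Using pₖ = aₖpₖ₋₁ + pₖ₋₂, qₖ = aₖqₖ₋₁ + qₖ₋₂ (with p₋₁=1, p₋₂=0, q₋₁=0, q₋₂=1):
  k=0: a=14, p=14, q=1
  k=1: a=3, p=43, q=3
  k=2: a=16, p=702, q=49
  k=3: a=15, p=10573, q=738
  k=4: a=17, p=180443, q=12595

180443/12595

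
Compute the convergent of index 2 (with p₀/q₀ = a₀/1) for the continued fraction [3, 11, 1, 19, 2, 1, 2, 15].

Using pₖ = aₖpₖ₋₁ + pₖ₋₂, qₖ = aₖqₖ₋₁ + qₖ₋₂ (with p₋₁=1, p₋₂=0, q₋₁=0, q₋₂=1):
  k=0: a=3, p=3, q=1
  k=1: a=11, p=34, q=11
  k=2: a=1, p=37, q=12

37/12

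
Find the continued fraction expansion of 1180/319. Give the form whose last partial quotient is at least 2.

1180 = 3*319 + 223
319 = 1*223 + 96
223 = 2*96 + 31
96 = 3*31 + 3
31 = 10*3 + 1
3 = 3*1 + 0  (stop)
So 1180/319 = [3; 1, 2, 3, 10, 3].

[3; 1, 2, 3, 10, 3]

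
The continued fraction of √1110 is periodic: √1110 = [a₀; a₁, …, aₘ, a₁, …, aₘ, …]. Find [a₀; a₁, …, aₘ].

a₀ = ⌊√1110⌋ = 33.
With m₀=0, d₀=1 and mₖ₊₁ = dₖaₖ − mₖ, dₖ₊₁ = (n − mₖ₊₁²)/dₖ, aₖ₊₁ = ⌊(a₀+mₖ₊₁)/dₖ₊₁⌋:
  k=1: m=33, d=21, a=3
  k=2: m=30, d=10, a=6
  k=3: m=30, d=21, a=3
  k=4: m=33, d=1, a=66
d=1 and a=2a₀=66 at k=4, so the next step gives (m, d) = (33, 21) again — its k=1 value — and the period has length 4.

[33; 3, 6, 3, 66]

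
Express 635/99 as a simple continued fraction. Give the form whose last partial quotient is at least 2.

635 = 6·99 + 41
99 = 2·41 + 17
41 = 2·17 + 7
17 = 2·7 + 3
7 = 2·3 + 1
3 = 3·1 + 0  (stop)
So 635/99 = [6; 2, 2, 2, 2, 3].

[6; 2, 2, 2, 2, 3]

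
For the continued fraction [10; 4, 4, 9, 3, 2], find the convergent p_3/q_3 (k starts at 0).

Using pₖ = aₖpₖ₋₁ + pₖ₋₂, qₖ = aₖqₖ₋₁ + qₖ₋₂ (with p₋₁=1, p₋₂=0, q₋₁=0, q₋₂=1):
  k=0: a=10, p=10, q=1
  k=1: a=4, p=41, q=4
  k=2: a=4, p=174, q=17
  k=3: a=9, p=1607, q=157

1607/157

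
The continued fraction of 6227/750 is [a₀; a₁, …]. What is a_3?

3

6227 = 8·750 + 227   →  a_0 = 8
750 = 3·227 + 69   →  a_1 = 3
227 = 3·69 + 20   →  a_2 = 3
69 = 3·20 + 9   →  a_3 = 3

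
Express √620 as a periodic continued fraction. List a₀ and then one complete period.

a₀ = ⌊√620⌋ = 24.
With m₀=0, d₀=1 and mₖ₊₁ = dₖaₖ − mₖ, dₖ₊₁ = (n − mₖ₊₁²)/dₖ, aₖ₊₁ = ⌊(a₀+mₖ₊₁)/dₖ₊₁⌋:
  k=1: m=24, d=44, a=1
  k=2: m=20, d=5, a=8
  k=3: m=20, d=44, a=1
  k=4: m=24, d=1, a=48
d=1 and a=2a₀=48 at k=4, so the next step gives (m, d) = (24, 44) again — its k=1 value — and the period has length 4.

[24; 1, 8, 1, 48]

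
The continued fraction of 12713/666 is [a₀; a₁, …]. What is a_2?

3

12713 = 19·666 + 59   →  a_0 = 19
666 = 11·59 + 17   →  a_1 = 11
59 = 3·17 + 8   →  a_2 = 3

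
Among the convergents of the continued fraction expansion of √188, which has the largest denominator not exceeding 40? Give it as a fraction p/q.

96/7

√188 = [13; 1, 2, 2, 6, 2, 2, 1, 26, …] (period length 8).
Convergents:
  p_0/q_0 = 13/1
  p_1/q_1 = 14/1
  p_2/q_2 = 41/3
  p_3/q_3 = 96/7
  p_4/q_4 = 617/45
q_3 = 7 ≤ 40 < 45 = q_4, so the answer is 96/7.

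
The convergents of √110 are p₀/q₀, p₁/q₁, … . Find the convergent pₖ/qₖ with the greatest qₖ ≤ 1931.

√110 = [10; 2, 20, …] (period length 2).
Convergents:
  p_0/q_0 = 10/1
  p_1/q_1 = 21/2
  p_2/q_2 = 430/41
  p_3/q_3 = 881/84
  p_4/q_4 = 18050/1721
  p_5/q_5 = 36981/3526
q_4 = 1721 ≤ 1931 < 3526 = q_5, so the answer is 18050/1721.

18050/1721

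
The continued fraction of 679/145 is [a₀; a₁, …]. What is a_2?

2

679 = 4·145 + 99   →  a_0 = 4
145 = 1·99 + 46   →  a_1 = 1
99 = 2·46 + 7   →  a_2 = 2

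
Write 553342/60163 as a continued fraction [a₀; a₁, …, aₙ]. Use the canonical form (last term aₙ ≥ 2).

553342 = 9·60163 + 11875
60163 = 5·11875 + 788
11875 = 15·788 + 55
788 = 14·55 + 18
55 = 3·18 + 1
18 = 18·1 + 0  (stop)
So 553342/60163 = [9; 5, 15, 14, 3, 18].

[9; 5, 15, 14, 3, 18]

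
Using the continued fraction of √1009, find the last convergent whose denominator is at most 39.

√1009 = [31; 1, 3, 3, 1, 62, …] (period length 5).
Convergents:
  p_0/q_0 = 31/1
  p_1/q_1 = 32/1
  p_2/q_2 = 127/4
  p_3/q_3 = 413/13
  p_4/q_4 = 540/17
  p_5/q_5 = 33893/1067
q_4 = 17 ≤ 39 < 1067 = q_5, so the answer is 540/17.

540/17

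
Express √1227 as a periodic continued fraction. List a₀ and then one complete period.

a₀ = ⌊√1227⌋ = 35.
With m₀=0, d₀=1 and mₖ₊₁ = dₖaₖ − mₖ, dₖ₊₁ = (n − mₖ₊₁²)/dₖ, aₖ₊₁ = ⌊(a₀+mₖ₊₁)/dₖ₊₁⌋:
  k=1: m=35, d=2, a=35
  k=2: m=35, d=1, a=70
d=1 and a=2a₀=70 at k=2, so the next step gives (m, d) = (35, 2) again — its k=1 value — and the period has length 2.

[35; 35, 70]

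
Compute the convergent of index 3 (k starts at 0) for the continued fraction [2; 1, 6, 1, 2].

Using pₖ = aₖpₖ₋₁ + pₖ₋₂, qₖ = aₖqₖ₋₁ + qₖ₋₂ (with p₋₁=1, p₋₂=0, q₋₁=0, q₋₂=1):
  k=0: a=2, p=2, q=1
  k=1: a=1, p=3, q=1
  k=2: a=6, p=20, q=7
  k=3: a=1, p=23, q=8

23/8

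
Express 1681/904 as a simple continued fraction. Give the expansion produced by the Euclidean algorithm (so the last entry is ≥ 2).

[1; 1, 6, 8, 2, 7]

1681 = 1×904 + 777
904 = 1×777 + 127
777 = 6×127 + 15
127 = 8×15 + 7
15 = 2×7 + 1
7 = 7×1 + 0  (stop)
So 1681/904 = [1; 1, 6, 8, 2, 7].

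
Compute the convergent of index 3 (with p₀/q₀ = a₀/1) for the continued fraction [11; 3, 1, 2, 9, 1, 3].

124/11

Using pₖ = aₖpₖ₋₁ + pₖ₋₂, qₖ = aₖqₖ₋₁ + qₖ₋₂ (with p₋₁=1, p₋₂=0, q₋₁=0, q₋₂=1):
  k=0: a=11, p=11, q=1
  k=1: a=3, p=34, q=3
  k=2: a=1, p=45, q=4
  k=3: a=2, p=124, q=11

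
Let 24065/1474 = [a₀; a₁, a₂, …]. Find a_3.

24065 = 16·1474 + 481   →  a_0 = 16
1474 = 3·481 + 31   →  a_1 = 3
481 = 15·31 + 16   →  a_2 = 15
31 = 1·16 + 15   →  a_3 = 1

1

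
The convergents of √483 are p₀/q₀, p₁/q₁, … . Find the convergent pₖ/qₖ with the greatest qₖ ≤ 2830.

√483 = [21; 1, 42, …] (period length 2).
Convergents:
  p_0/q_0 = 21/1
  p_1/q_1 = 22/1
  p_2/q_2 = 945/43
  p_3/q_3 = 967/44
  p_4/q_4 = 41559/1891
  p_5/q_5 = 42526/1935
  p_6/q_6 = 1827651/83161
q_5 = 1935 ≤ 2830 < 83161 = q_6, so the answer is 42526/1935.

42526/1935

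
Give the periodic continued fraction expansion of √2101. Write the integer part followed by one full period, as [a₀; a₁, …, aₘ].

a₀ = ⌊√2101⌋ = 45.
With m₀=0, d₀=1 and mₖ₊₁ = dₖaₖ − mₖ, dₖ₊₁ = (n − mₖ₊₁²)/dₖ, aₖ₊₁ = ⌊(a₀+mₖ₊₁)/dₖ₊₁⌋:
  k=1: m=45, d=76, a=1
  k=2: m=31, d=15, a=5
  k=3: m=44, d=11, a=8
  k=4: m=44, d=15, a=5
  k=5: m=31, d=76, a=1
  k=6: m=45, d=1, a=90
d=1 and a=2a₀=90 at k=6, so the next step gives (m, d) = (45, 76) again — its k=1 value — and the period has length 6.

[45; 1, 5, 8, 5, 1, 90]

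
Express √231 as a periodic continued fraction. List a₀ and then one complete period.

[15; 5, 30]

a₀ = ⌊√231⌋ = 15.
With m₀=0, d₀=1 and mₖ₊₁ = dₖaₖ − mₖ, dₖ₊₁ = (n − mₖ₊₁²)/dₖ, aₖ₊₁ = ⌊(a₀+mₖ₊₁)/dₖ₊₁⌋:
  k=1: m=15, d=6, a=5
  k=2: m=15, d=1, a=30
d=1 and a=2a₀=30 at k=2, so the next step gives (m, d) = (15, 6) again — its k=1 value — and the period has length 2.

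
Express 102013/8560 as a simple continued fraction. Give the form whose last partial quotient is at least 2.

[11; 1, 11, 9, 3, 3, 3, 2]

102013 = 11·8560 + 7853
8560 = 1·7853 + 707
7853 = 11·707 + 76
707 = 9·76 + 23
76 = 3·23 + 7
23 = 3·7 + 2
7 = 3·2 + 1
2 = 2·1 + 0  (stop)
So 102013/8560 = [11; 1, 11, 9, 3, 3, 3, 2].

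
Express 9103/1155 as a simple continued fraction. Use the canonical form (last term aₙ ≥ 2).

9103 = 7·1155 + 1018
1155 = 1·1018 + 137
1018 = 7·137 + 59
137 = 2·59 + 19
59 = 3·19 + 2
19 = 9·2 + 1
2 = 2·1 + 0  (stop)
So 9103/1155 = [7; 1, 7, 2, 3, 9, 2].

[7; 1, 7, 2, 3, 9, 2]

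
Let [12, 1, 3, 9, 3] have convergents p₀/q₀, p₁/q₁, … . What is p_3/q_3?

Using pₖ = aₖpₖ₋₁ + pₖ₋₂, qₖ = aₖqₖ₋₁ + qₖ₋₂ (with p₋₁=1, p₋₂=0, q₋₁=0, q₋₂=1):
  k=0: a=12, p=12, q=1
  k=1: a=1, p=13, q=1
  k=2: a=3, p=51, q=4
  k=3: a=9, p=472, q=37

472/37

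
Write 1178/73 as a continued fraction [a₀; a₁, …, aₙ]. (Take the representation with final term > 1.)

[16; 7, 3, 3]

1178 = 16×73 + 10
73 = 7×10 + 3
10 = 3×3 + 1
3 = 3×1 + 0  (stop)
So 1178/73 = [16; 7, 3, 3].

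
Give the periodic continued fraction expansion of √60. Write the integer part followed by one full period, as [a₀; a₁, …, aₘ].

a₀ = ⌊√60⌋ = 7.
With m₀=0, d₀=1 and mₖ₊₁ = dₖaₖ − mₖ, dₖ₊₁ = (n − mₖ₊₁²)/dₖ, aₖ₊₁ = ⌊(a₀+mₖ₊₁)/dₖ₊₁⌋:
  k=1: m=7, d=11, a=1
  k=2: m=4, d=4, a=2
  k=3: m=4, d=11, a=1
  k=4: m=7, d=1, a=14
d=1 and a=2a₀=14 at k=4, so the next step gives (m, d) = (7, 11) again — its k=1 value — and the period has length 4.

[7; 1, 2, 1, 14]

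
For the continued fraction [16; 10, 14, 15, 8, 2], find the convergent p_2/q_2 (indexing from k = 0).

Using pₖ = aₖpₖ₋₁ + pₖ₋₂, qₖ = aₖqₖ₋₁ + qₖ₋₂ (with p₋₁=1, p₋₂=0, q₋₁=0, q₋₂=1):
  k=0: a=16, p=16, q=1
  k=1: a=10, p=161, q=10
  k=2: a=14, p=2270, q=141

2270/141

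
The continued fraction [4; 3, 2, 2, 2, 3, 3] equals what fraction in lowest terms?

Fold from the inside: start with 3/1.
  3 + 1/3 = 10/3
  2 + 3/10 = 23/10
  2 + 10/23 = 56/23
  2 + 23/56 = 135/56
  3 + 56/135 = 461/135
  4 + 135/461 = 1979/461

1979/461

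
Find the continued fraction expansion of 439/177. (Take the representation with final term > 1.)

439 = 2×177 + 85
177 = 2×85 + 7
85 = 12×7 + 1
7 = 7×1 + 0  (stop)
So 439/177 = [2; 2, 12, 7].

[2; 2, 12, 7]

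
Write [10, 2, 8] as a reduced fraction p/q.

178/17

Using pₖ = aₖpₖ₋₁ + pₖ₋₂ and qₖ = aₖqₖ₋₁ + qₖ₋₂:
  k=0: a=10, p=10, q=1
  k=1: a=2, p=21, q=2
  k=2: a=8, p=178, q=17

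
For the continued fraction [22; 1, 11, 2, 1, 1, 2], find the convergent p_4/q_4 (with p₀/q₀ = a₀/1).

Using pₖ = aₖpₖ₋₁ + pₖ₋₂, qₖ = aₖqₖ₋₁ + qₖ₋₂ (with p₋₁=1, p₋₂=0, q₋₁=0, q₋₂=1):
  k=0: a=22, p=22, q=1
  k=1: a=1, p=23, q=1
  k=2: a=11, p=275, q=12
  k=3: a=2, p=573, q=25
  k=4: a=1, p=848, q=37

848/37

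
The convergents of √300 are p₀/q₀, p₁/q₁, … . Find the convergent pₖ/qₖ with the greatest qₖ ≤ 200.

1351/78

√300 = [17; 3, 8, 3, 34, …] (period length 4).
Convergents:
  p_0/q_0 = 17/1
  p_1/q_1 = 52/3
  p_2/q_2 = 433/25
  p_3/q_3 = 1351/78
  p_4/q_4 = 46367/2677
q_3 = 78 ≤ 200 < 2677 = q_4, so the answer is 1351/78.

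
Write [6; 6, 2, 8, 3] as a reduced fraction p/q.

2111/343

Using pₖ = aₖpₖ₋₁ + pₖ₋₂ and qₖ = aₖqₖ₋₁ + qₖ₋₂:
  k=0: a=6, p=6, q=1
  k=1: a=6, p=37, q=6
  k=2: a=2, p=80, q=13
  k=3: a=8, p=677, q=110
  k=4: a=3, p=2111, q=343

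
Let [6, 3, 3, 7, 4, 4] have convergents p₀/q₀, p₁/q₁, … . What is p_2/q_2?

63/10

Using pₖ = aₖpₖ₋₁ + pₖ₋₂, qₖ = aₖqₖ₋₁ + qₖ₋₂ (with p₋₁=1, p₋₂=0, q₋₁=0, q₋₂=1):
  k=0: a=6, p=6, q=1
  k=1: a=3, p=19, q=3
  k=2: a=3, p=63, q=10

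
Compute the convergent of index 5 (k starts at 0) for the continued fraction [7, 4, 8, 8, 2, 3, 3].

14304/1975

Using pₖ = aₖpₖ₋₁ + pₖ₋₂, qₖ = aₖqₖ₋₁ + qₖ₋₂ (with p₋₁=1, p₋₂=0, q₋₁=0, q₋₂=1):
  k=0: a=7, p=7, q=1
  k=1: a=4, p=29, q=4
  k=2: a=8, p=239, q=33
  k=3: a=8, p=1941, q=268
  k=4: a=2, p=4121, q=569
  k=5: a=3, p=14304, q=1975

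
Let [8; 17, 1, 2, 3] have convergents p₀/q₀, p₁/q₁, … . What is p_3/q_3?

Using pₖ = aₖpₖ₋₁ + pₖ₋₂, qₖ = aₖqₖ₋₁ + qₖ₋₂ (with p₋₁=1, p₋₂=0, q₋₁=0, q₋₂=1):
  k=0: a=8, p=8, q=1
  k=1: a=17, p=137, q=17
  k=2: a=1, p=145, q=18
  k=3: a=2, p=427, q=53

427/53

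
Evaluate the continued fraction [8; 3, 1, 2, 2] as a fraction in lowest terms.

215/26

Fold from the inside: start with 2/1.
  2 + 1/2 = 5/2
  1 + 2/5 = 7/5
  3 + 5/7 = 26/7
  8 + 7/26 = 215/26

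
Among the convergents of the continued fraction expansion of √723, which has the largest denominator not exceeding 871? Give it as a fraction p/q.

13041/485

√723 = [26; 1, 7, 1, 52, …] (period length 4).
Convergents:
  p_0/q_0 = 26/1
  p_1/q_1 = 27/1
  p_2/q_2 = 215/8
  p_3/q_3 = 242/9
  p_4/q_4 = 12799/476
  p_5/q_5 = 13041/485
  p_6/q_6 = 104086/3871
q_5 = 485 ≤ 871 < 3871 = q_6, so the answer is 13041/485.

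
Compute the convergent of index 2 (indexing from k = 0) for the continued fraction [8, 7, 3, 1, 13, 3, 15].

Using pₖ = aₖpₖ₋₁ + pₖ₋₂, qₖ = aₖqₖ₋₁ + qₖ₋₂ (with p₋₁=1, p₋₂=0, q₋₁=0, q₋₂=1):
  k=0: a=8, p=8, q=1
  k=1: a=7, p=57, q=7
  k=2: a=3, p=179, q=22

179/22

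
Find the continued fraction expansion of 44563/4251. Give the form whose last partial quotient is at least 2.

44563 = 10·4251 + 2053
4251 = 2·2053 + 145
2053 = 14·145 + 23
145 = 6·23 + 7
23 = 3·7 + 2
7 = 3·2 + 1
2 = 2·1 + 0  (stop)
So 44563/4251 = [10; 2, 14, 6, 3, 3, 2].

[10; 2, 14, 6, 3, 3, 2]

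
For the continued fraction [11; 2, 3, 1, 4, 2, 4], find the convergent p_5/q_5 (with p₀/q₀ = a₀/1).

Using pₖ = aₖpₖ₋₁ + pₖ₋₂, qₖ = aₖqₖ₋₁ + qₖ₋₂ (with p₋₁=1, p₋₂=0, q₋₁=0, q₋₂=1):
  k=0: a=11, p=11, q=1
  k=1: a=2, p=23, q=2
  k=2: a=3, p=80, q=7
  k=3: a=1, p=103, q=9
  k=4: a=4, p=492, q=43
  k=5: a=2, p=1087, q=95

1087/95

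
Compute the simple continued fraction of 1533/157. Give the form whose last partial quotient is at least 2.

[9; 1, 3, 4, 9]

1533 = 9×157 + 120
157 = 1×120 + 37
120 = 3×37 + 9
37 = 4×9 + 1
9 = 9×1 + 0  (stop)
So 1533/157 = [9; 1, 3, 4, 9].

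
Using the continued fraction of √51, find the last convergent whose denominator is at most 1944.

√51 = [7; 7, 14, …] (period length 2).
Convergents:
  p_0/q_0 = 7/1
  p_1/q_1 = 50/7
  p_2/q_2 = 707/99
  p_3/q_3 = 4999/700
  p_4/q_4 = 70693/9899
q_3 = 700 ≤ 1944 < 9899 = q_4, so the answer is 4999/700.

4999/700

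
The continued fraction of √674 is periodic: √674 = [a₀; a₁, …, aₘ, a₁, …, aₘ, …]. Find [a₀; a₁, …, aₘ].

a₀ = ⌊√674⌋ = 25.
With m₀=0, d₀=1 and mₖ₊₁ = dₖaₖ − mₖ, dₖ₊₁ = (n − mₖ₊₁²)/dₖ, aₖ₊₁ = ⌊(a₀+mₖ₊₁)/dₖ₊₁⌋:
  k=1: m=25, d=49, a=1
  k=2: m=24, d=2, a=24
  k=3: m=24, d=49, a=1
  k=4: m=25, d=1, a=50
d=1 and a=2a₀=50 at k=4, so the next step gives (m, d) = (25, 49) again — its k=1 value — and the period has length 4.

[25; 1, 24, 1, 50]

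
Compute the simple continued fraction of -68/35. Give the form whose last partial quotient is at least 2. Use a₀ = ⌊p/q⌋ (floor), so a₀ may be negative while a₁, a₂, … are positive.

-68 = -2·35 + 2
35 = 17·2 + 1
2 = 2·1 + 0  (stop)
So -68/35 = [-2; 17, 2].

[-2; 17, 2]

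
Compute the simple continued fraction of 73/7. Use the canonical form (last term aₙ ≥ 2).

[10; 2, 3]

73 = 10·7 + 3
7 = 2·3 + 1
3 = 3·1 + 0  (stop)
So 73/7 = [10; 2, 3].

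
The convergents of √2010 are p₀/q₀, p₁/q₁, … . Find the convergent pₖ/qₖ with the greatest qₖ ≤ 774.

24165/539

√2010 = [44; 1, 4, 1, 88, …] (period length 4).
Convergents:
  p_0/q_0 = 44/1
  p_1/q_1 = 45/1
  p_2/q_2 = 224/5
  p_3/q_3 = 269/6
  p_4/q_4 = 23896/533
  p_5/q_5 = 24165/539
  p_6/q_6 = 120556/2689
q_5 = 539 ≤ 774 < 2689 = q_6, so the answer is 24165/539.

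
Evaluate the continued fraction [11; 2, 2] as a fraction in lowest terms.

57/5

Using pₖ = aₖpₖ₋₁ + pₖ₋₂ and qₖ = aₖqₖ₋₁ + qₖ₋₂:
  k=0: a=11, p=11, q=1
  k=1: a=2, p=23, q=2
  k=2: a=2, p=57, q=5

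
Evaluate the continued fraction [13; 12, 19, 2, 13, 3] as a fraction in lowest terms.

Fold from the inside: start with 3/1.
  13 + 1/3 = 40/3
  2 + 3/40 = 83/40
  19 + 40/83 = 1617/83
  12 + 83/1617 = 19487/1617
  13 + 1617/19487 = 254948/19487

254948/19487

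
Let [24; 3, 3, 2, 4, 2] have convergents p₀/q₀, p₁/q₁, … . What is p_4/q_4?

Using pₖ = aₖpₖ₋₁ + pₖ₋₂, qₖ = aₖqₖ₋₁ + qₖ₋₂ (with p₋₁=1, p₋₂=0, q₋₁=0, q₋₂=1):
  k=0: a=24, p=24, q=1
  k=1: a=3, p=73, q=3
  k=2: a=3, p=243, q=10
  k=3: a=2, p=559, q=23
  k=4: a=4, p=2479, q=102

2479/102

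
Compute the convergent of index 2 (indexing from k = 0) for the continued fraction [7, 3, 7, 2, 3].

Using pₖ = aₖpₖ₋₁ + pₖ₋₂, qₖ = aₖqₖ₋₁ + qₖ₋₂ (with p₋₁=1, p₋₂=0, q₋₁=0, q₋₂=1):
  k=0: a=7, p=7, q=1
  k=1: a=3, p=22, q=3
  k=2: a=7, p=161, q=22

161/22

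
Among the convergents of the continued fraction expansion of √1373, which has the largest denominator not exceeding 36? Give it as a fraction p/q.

√1373 = [37; 18, 1, 1, 18, 74, …] (period length 5).
Convergents:
  p_0/q_0 = 37/1
  p_1/q_1 = 667/18
  p_2/q_2 = 704/19
  p_3/q_3 = 1371/37
q_2 = 19 ≤ 36 < 37 = q_3, so the answer is 704/19.

704/19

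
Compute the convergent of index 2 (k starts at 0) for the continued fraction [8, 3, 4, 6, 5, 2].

Using pₖ = aₖpₖ₋₁ + pₖ₋₂, qₖ = aₖqₖ₋₁ + qₖ₋₂ (with p₋₁=1, p₋₂=0, q₋₁=0, q₋₂=1):
  k=0: a=8, p=8, q=1
  k=1: a=3, p=25, q=3
  k=2: a=4, p=108, q=13

108/13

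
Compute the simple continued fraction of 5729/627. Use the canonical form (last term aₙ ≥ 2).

[9; 7, 3, 2, 3, 1, 2]

5729 = 9×627 + 86
627 = 7×86 + 25
86 = 3×25 + 11
25 = 2×11 + 3
11 = 3×3 + 2
3 = 1×2 + 1
2 = 2×1 + 0  (stop)
So 5729/627 = [9; 7, 3, 2, 3, 1, 2].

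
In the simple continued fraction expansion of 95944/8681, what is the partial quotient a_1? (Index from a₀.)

95944 = 11·8681 + 453   →  a_0 = 11
8681 = 19·453 + 74   →  a_1 = 19

19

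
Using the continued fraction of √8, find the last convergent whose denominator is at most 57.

99/35

√8 = [2; 1, 4, …] (period length 2).
Convergents:
  p_0/q_0 = 2/1
  p_1/q_1 = 3/1
  p_2/q_2 = 14/5
  p_3/q_3 = 17/6
  p_4/q_4 = 82/29
  p_5/q_5 = 99/35
  p_6/q_6 = 478/169
q_5 = 35 ≤ 57 < 169 = q_6, so the answer is 99/35.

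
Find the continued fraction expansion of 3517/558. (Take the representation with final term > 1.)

3517 = 6*558 + 169
558 = 3*169 + 51
169 = 3*51 + 16
51 = 3*16 + 3
16 = 5*3 + 1
3 = 3*1 + 0  (stop)
So 3517/558 = [6; 3, 3, 3, 5, 3].

[6; 3, 3, 3, 5, 3]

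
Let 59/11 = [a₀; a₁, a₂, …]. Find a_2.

59 = 5·11 + 4   →  a_0 = 5
11 = 2·4 + 3   →  a_1 = 2
4 = 1·3 + 1   →  a_2 = 1

1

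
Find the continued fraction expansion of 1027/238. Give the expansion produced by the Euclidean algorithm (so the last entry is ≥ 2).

1027 = 4×238 + 75
238 = 3×75 + 13
75 = 5×13 + 10
13 = 1×10 + 3
10 = 3×3 + 1
3 = 3×1 + 0  (stop)
So 1027/238 = [4; 3, 5, 1, 3, 3].

[4; 3, 5, 1, 3, 3]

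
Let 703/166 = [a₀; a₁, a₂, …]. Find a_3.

703 = 4·166 + 39   →  a_0 = 4
166 = 4·39 + 10   →  a_1 = 4
39 = 3·10 + 9   →  a_2 = 3
10 = 1·9 + 1   →  a_3 = 1

1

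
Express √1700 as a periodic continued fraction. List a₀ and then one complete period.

[41; 4, 3, 20, 3, 4, 82]

a₀ = ⌊√1700⌋ = 41.
With m₀=0, d₀=1 and mₖ₊₁ = dₖaₖ − mₖ, dₖ₊₁ = (n − mₖ₊₁²)/dₖ, aₖ₊₁ = ⌊(a₀+mₖ₊₁)/dₖ₊₁⌋:
  k=1: m=41, d=19, a=4
  k=2: m=35, d=25, a=3
  k=3: m=40, d=4, a=20
  k=4: m=40, d=25, a=3
  k=5: m=35, d=19, a=4
  k=6: m=41, d=1, a=82
d=1 and a=2a₀=82 at k=6, so the next step gives (m, d) = (41, 19) again — its k=1 value — and the period has length 6.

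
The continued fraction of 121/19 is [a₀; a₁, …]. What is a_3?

121 = 6·19 + 7   →  a_0 = 6
19 = 2·7 + 5   →  a_1 = 2
7 = 1·5 + 2   →  a_2 = 1
5 = 2·2 + 1   →  a_3 = 2

2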